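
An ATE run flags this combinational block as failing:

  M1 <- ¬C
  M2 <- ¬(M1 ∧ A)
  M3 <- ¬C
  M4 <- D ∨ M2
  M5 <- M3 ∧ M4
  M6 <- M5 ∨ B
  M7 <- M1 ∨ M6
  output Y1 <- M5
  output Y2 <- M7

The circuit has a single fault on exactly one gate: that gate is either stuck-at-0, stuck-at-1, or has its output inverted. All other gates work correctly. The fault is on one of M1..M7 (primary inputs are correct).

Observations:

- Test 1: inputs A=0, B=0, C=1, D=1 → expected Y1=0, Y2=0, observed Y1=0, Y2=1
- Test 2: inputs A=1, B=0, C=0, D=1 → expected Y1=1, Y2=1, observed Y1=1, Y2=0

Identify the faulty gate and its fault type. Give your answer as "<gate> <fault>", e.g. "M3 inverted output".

M7 inverted output

Fault-free values for test 1 (A=0, B=0, C=1, D=1): M1=0, M2=1, M3=0, M4=1, M5=0, M6=0, M7=0, giving Y1=0, Y2=0. Observed Y1=0, Y2=1.
Test 1: faults giving observed Y1=0, Y2=1 are {M1 stuck-at-1, M1 inverted output, M6 stuck-at-1, M6 inverted output, M7 stuck-at-1, M7 inverted output}.
Test 2 (A=1, B=0, C=0, D=1): fault-free M1=1, M2=0, M3=1, M4=1, M5=1, M6=1, M7=1 → Y1=1, Y2=1; observed Y1=1, Y2=0. Eliminates M1 stuck-at-1, M1 inverted output, M6 stuck-at-1, M6 inverted output, M7 stuck-at-1.
Only M7 inverted output is consistent with every test.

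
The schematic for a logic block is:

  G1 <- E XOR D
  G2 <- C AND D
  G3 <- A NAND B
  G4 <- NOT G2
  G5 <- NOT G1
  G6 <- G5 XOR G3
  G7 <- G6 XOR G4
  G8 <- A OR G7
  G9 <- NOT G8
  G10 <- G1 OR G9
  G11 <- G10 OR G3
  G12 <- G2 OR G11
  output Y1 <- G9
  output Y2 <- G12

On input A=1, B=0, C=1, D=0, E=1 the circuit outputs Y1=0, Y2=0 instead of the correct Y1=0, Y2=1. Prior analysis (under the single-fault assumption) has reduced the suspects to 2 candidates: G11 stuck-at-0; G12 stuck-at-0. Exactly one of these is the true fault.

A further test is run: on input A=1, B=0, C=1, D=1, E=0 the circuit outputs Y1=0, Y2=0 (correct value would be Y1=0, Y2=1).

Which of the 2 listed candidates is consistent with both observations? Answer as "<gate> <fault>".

G12 stuck-at-0

Evaluate each candidate on input A=1, B=0, C=1, D=1, E=0:
  G11 stuck-at-0: G1=1, G2=1, G3=1, G4=0, G5=0, G6=1, G7=1, G8=1, G9=0, G10=1, G11=0 [stuck-at-0], G12=1 → Y1=0, Y2=1 — eliminated
  G12 stuck-at-0: G1=1, G2=1, G3=1, G4=0, G5=0, G6=1, G7=1, G8=1, G9=0, G10=1, G11=1, G12=0 [stuck-at-0] → Y1=0, Y2=0 — matches
Only G12 stuck-at-0 reproduces the observed Y1=0, Y2=0.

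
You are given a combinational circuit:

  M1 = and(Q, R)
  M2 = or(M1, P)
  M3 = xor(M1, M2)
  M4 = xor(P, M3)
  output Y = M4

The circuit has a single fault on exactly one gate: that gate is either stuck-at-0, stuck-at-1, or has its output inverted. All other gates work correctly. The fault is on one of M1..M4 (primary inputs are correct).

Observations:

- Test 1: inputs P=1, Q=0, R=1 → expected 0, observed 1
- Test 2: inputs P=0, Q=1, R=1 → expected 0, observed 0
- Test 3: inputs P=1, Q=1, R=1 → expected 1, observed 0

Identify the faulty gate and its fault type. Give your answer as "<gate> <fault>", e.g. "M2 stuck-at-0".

M1 inverted output

Fault-free values for test 1 (P=1, Q=0, R=1): M1=0, M2=1, M3=1, M4=0, giving Y=0. Observed 1.
Test 1: faults giving observed 1 are {M1 stuck-at-1, M1 inverted output, M2 stuck-at-0, M2 inverted output, M3 stuck-at-0, M3 inverted output, M4 stuck-at-1, M4 inverted output}.
Test 2 (P=0, Q=1, R=1): fault-free M1=1, M2=1, M3=0, M4=0 → 0; observed 0. Eliminates M2 stuck-at-0, M2 inverted output, M3 inverted output, M4 stuck-at-1, M4 inverted output.
Test 3 (P=1, Q=1, R=1): fault-free M1=1, M2=1, M3=0, M4=1 → 1; observed 0. Eliminates M1 stuck-at-1, M3 stuck-at-0.
Only M1 inverted output is consistent with every test.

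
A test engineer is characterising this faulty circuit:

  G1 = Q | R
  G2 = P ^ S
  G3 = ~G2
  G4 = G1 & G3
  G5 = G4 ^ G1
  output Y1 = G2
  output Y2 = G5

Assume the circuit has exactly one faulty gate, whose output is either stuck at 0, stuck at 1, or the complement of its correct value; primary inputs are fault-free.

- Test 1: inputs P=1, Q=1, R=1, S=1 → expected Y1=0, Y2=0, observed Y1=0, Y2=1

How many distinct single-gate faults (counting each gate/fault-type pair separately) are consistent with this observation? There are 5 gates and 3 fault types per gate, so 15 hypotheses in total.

Fault-free: G1=1, G2=0, G3=1, G4=1, G5=0 → Y1=0, Y2=0. Observed Y1=0, Y2=1.
  G1: none of the 3 fault types match ✗
  G2: none of the 3 fault types match ✗
  G3: stuck-at-0, inverted output ✓; others ✗
  G4: stuck-at-0, inverted output ✓; others ✗
  G5: stuck-at-1, inverted output ✓; others ✗
Consistent faults: {G3 stuck-at-0, G3 inverted output, G4 stuck-at-0, G4 inverted output, G5 stuck-at-1, G5 inverted output} — 6 in all.

6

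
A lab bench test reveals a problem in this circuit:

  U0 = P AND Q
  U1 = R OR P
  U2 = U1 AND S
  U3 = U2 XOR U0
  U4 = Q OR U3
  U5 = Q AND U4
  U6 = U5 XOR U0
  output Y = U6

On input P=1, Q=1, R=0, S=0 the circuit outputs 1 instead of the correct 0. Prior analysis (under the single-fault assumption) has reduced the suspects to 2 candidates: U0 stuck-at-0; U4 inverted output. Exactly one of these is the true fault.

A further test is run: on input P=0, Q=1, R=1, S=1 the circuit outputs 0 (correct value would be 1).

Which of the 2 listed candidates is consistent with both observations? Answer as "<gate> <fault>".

Evaluate each candidate on input P=0, Q=1, R=1, S=1:
  U0 stuck-at-0: U0=0 [stuck-at-0], U1=1, U2=1, U3=1, U4=1, U5=1, U6=1 → 1 — eliminated
  U4 inverted output: U0=0, U1=1, U2=1, U3=1, U4=0 [inverted output], U5=0, U6=0 → 0 — matches
Only U4 inverted output reproduces the observed 0.

U4 inverted output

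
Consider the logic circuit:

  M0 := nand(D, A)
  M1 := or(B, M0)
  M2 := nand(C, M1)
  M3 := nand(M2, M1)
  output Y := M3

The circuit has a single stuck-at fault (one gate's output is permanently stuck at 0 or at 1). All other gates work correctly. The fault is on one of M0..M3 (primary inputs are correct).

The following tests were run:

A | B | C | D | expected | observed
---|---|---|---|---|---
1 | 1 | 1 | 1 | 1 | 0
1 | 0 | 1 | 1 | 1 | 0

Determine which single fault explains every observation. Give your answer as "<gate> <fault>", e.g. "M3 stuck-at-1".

Fault-free values for test 1 (A=1, B=1, C=1, D=1): M0=0, M1=1, M2=0, M3=1, giving Y=1. Observed 0.
Test 1: faults giving observed 0 are {M2 stuck-at-1, M3 stuck-at-0}.
Test 2 (A=1, B=0, C=1, D=1): fault-free M0=0, M1=0, M2=1, M3=1 → 1; observed 0. Eliminates M2 stuck-at-1.
Only M3 stuck-at-0 is consistent with every test.

M3 stuck-at-0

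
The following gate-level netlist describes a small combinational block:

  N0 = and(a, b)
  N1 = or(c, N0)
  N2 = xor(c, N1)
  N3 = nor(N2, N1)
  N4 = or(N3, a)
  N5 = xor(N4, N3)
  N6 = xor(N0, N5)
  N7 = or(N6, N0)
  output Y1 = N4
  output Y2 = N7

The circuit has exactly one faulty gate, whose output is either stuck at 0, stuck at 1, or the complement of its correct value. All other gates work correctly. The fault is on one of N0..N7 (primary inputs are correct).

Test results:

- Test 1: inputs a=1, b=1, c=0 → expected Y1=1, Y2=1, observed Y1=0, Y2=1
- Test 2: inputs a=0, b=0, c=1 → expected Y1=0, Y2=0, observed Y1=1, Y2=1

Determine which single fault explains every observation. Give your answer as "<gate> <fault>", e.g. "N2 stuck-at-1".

Fault-free values for test 1 (a=1, b=1, c=0): N0=1, N1=1, N2=1, N3=0, N4=1, N5=1, N6=0, N7=1, giving Y1=1, Y2=1. Observed Y1=0, Y2=1.
Test 1: faults giving observed Y1=0, Y2=1 are {N4 stuck-at-0, N4 inverted output}.
Test 2 (a=0, b=0, c=1): fault-free N0=0, N1=1, N2=0, N3=0, N4=0, N5=0, N6=0, N7=0 → Y1=0, Y2=0; observed Y1=1, Y2=1. Eliminates N4 stuck-at-0.
Only N4 inverted output is consistent with every test.

N4 inverted output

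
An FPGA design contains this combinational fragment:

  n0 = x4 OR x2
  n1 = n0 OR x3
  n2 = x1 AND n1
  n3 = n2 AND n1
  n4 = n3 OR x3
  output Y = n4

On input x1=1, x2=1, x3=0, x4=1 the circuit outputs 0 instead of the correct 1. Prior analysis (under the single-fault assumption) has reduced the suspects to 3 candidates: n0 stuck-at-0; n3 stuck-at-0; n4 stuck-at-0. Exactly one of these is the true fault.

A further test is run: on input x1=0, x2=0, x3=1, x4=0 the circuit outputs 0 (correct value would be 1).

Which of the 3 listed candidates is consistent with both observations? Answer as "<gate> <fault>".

n4 stuck-at-0

Evaluate each candidate on input x1=0, x2=0, x3=1, x4=0:
  n0 stuck-at-0: n0=0 [stuck-at-0], n1=1, n2=0, n3=0, n4=1 → 1 — eliminated
  n3 stuck-at-0: n0=0, n1=1, n2=0, n3=0 [stuck-at-0], n4=1 → 1 — eliminated
  n4 stuck-at-0: n0=0, n1=1, n2=0, n3=0, n4=0 [stuck-at-0] → 0 — matches
Only n4 stuck-at-0 reproduces the observed 0.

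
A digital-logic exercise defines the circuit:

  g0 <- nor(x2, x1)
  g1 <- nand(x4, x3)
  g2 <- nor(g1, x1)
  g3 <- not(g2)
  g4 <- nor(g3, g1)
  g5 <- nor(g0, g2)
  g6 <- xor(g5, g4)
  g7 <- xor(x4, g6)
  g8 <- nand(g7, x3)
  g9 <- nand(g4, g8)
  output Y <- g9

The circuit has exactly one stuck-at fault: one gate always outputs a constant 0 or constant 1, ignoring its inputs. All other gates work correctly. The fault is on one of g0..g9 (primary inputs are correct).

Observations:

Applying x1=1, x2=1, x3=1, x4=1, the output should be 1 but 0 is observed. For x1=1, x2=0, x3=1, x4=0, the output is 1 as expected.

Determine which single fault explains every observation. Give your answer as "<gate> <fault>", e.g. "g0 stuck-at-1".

Fault-free values for test 1 (x1=1, x2=1, x3=1, x4=1): g0=0, g1=0, g2=0, g3=1, g4=0, g5=1, g6=1, g7=0, g8=1, g9=1, giving Y=1. Observed 0.
Test 1: faults giving observed 0 are {g2 stuck-at-1, g9 stuck-at-0}.
Test 2 (x1=1, x2=0, x3=1, x4=0): fault-free g0=0, g1=1, g2=0, g3=1, g4=0, g5=1, g6=1, g7=1, g8=0, g9=1 → 1; observed 1. Eliminates g9 stuck-at-0.
Only g2 stuck-at-1 is consistent with every test.

g2 stuck-at-1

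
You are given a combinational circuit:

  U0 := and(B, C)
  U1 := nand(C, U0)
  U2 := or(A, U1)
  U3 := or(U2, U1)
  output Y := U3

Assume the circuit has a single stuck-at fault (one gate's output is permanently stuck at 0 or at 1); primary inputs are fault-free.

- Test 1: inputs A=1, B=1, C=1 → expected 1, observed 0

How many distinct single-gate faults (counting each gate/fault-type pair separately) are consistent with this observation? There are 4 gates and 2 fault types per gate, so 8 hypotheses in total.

2

Fault-free: U0=1, U1=0, U2=1, U3=1 → 1. Observed 0.
  U0 stuck-at-0: output 1 ✗
  U0 stuck-at-1: output 1 ✗
  U1 stuck-at-0: output 1 ✗
  U1 stuck-at-1: output 1 ✗
  U2 stuck-at-0: output 0 ✓
  U2 stuck-at-1: output 1 ✗
  U3 stuck-at-0: output 0 ✓
  U3 stuck-at-1: output 1 ✗
Consistent faults: {U2 stuck-at-0, U3 stuck-at-0} — 2 in all.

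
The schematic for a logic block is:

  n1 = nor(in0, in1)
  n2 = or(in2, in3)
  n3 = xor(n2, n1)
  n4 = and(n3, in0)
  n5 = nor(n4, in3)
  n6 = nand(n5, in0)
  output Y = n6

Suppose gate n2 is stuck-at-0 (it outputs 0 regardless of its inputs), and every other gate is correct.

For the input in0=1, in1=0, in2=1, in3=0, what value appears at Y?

Propagate with n2 forced: n1=0, n2=0 [stuck-at-0], n3=0, n4=0, n5=1, n6=0.
So Y = 0. (Without the fault it would be 1.)

0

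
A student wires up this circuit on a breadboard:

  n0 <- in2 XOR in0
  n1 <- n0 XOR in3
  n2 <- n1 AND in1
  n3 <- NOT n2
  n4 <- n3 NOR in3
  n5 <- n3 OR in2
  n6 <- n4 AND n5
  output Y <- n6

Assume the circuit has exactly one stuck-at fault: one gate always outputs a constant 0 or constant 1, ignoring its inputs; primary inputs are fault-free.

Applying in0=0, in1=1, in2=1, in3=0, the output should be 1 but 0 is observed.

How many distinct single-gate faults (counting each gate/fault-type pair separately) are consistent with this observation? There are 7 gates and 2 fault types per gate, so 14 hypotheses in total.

Fault-free: n0=1, n1=1, n2=1, n3=0, n4=1, n5=1, n6=1 → 1. Observed 0.
  n0 stuck-at-0: output 0 ✓
  n0 stuck-at-1: output 1 ✗
  n1 stuck-at-0: output 0 ✓
  n1 stuck-at-1: output 1 ✗
  n2 stuck-at-0: output 0 ✓
  n2 stuck-at-1: output 1 ✗
  n3 stuck-at-0: output 1 ✗
  n3 stuck-at-1: output 0 ✓
  n4 stuck-at-0: output 0 ✓
  n4 stuck-at-1: output 1 ✗
  n5 stuck-at-0: output 0 ✓
  n5 stuck-at-1: output 1 ✗
  n6 stuck-at-0: output 0 ✓
  n6 stuck-at-1: output 1 ✗
Consistent faults: {n0 stuck-at-0, n1 stuck-at-0, n2 stuck-at-0, n3 stuck-at-1, n4 stuck-at-0, n5 stuck-at-0, n6 stuck-at-0} — 7 in all.

7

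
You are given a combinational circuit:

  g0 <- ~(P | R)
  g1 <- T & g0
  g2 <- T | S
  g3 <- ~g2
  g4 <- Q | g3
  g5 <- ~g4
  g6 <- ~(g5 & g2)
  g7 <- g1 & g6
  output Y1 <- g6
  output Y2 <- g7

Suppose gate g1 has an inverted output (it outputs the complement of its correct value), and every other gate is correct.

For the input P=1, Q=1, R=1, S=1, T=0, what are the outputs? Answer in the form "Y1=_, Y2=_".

Y1=1, Y2=1

Propagate with g1 forced: g0=0, g1=1 [inverted output], g2=1, g3=0, g4=1, g5=0, g6=1, g7=1.
So the outputs are Y1=1, Y2=1. (Without the fault they would be Y1=1, Y2=0.)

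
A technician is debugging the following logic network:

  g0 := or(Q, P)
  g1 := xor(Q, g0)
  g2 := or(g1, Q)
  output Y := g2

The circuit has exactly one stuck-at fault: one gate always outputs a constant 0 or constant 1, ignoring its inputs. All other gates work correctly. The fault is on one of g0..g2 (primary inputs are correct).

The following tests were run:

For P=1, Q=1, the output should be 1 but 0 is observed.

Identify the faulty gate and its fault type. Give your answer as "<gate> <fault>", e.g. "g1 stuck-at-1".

Fault-free values for test 1 (P=1, Q=1): g0=1, g1=0, g2=1, giving Y=1. Observed 0.
Test 1: faults giving observed 0 are {g2 stuck-at-0}.
Only g2 stuck-at-0 is consistent with every test.

g2 stuck-at-0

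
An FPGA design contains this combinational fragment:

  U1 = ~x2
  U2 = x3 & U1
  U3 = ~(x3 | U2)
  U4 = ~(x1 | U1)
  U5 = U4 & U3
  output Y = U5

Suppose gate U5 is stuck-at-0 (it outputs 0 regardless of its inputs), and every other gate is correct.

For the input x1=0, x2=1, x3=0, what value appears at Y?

0

Propagate with U5 forced: U1=0, U2=0, U3=1, U4=1, U5=0 [stuck-at-0].
So Y = 0. (Without the fault it would be 1.)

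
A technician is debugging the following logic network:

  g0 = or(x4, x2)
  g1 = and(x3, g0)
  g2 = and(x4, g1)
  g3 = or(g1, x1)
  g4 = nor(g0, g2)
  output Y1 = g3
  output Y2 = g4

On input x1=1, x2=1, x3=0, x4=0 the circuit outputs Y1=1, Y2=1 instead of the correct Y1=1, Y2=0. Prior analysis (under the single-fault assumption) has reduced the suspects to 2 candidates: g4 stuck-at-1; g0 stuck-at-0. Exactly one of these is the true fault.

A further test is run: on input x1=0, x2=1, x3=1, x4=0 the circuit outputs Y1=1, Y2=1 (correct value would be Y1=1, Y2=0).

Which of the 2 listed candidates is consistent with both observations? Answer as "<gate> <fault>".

Evaluate each candidate on input x1=0, x2=1, x3=1, x4=0:
  g4 stuck-at-1: g0=1, g1=1, g2=0, g3=1, g4=1 [stuck-at-1] → Y1=1, Y2=1 — matches
  g0 stuck-at-0: g0=0 [stuck-at-0], g1=0, g2=0, g3=0, g4=1 → Y1=0, Y2=1 — eliminated
Only g4 stuck-at-1 reproduces the observed Y1=1, Y2=1.

g4 stuck-at-1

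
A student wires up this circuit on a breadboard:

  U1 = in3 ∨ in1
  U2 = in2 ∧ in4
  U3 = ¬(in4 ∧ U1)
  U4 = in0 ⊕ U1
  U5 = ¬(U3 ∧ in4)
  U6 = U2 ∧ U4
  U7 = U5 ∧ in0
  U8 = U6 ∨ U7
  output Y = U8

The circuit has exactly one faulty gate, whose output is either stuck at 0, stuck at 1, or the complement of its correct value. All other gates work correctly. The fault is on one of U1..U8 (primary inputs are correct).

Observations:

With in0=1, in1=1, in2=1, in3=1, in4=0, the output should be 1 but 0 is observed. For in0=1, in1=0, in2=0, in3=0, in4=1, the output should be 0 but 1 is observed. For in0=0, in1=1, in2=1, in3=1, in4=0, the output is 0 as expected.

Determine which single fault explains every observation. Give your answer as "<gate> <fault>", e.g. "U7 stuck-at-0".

Fault-free values for test 1 (in0=1, in1=1, in2=1, in3=1, in4=0): U1=1, U2=0, U3=1, U4=0, U5=1, U6=0, U7=1, U8=1, giving Y=1. Observed 0.
Test 1: faults giving observed 0 are {U5 stuck-at-0, U5 inverted output, U7 stuck-at-0, U7 inverted output, U8 stuck-at-0, U8 inverted output}.
Test 2 (in0=1, in1=0, in2=0, in3=0, in4=1): fault-free U1=0, U2=0, U3=1, U4=1, U5=0, U6=0, U7=0, U8=0 → 0; observed 1. Eliminates U5 stuck-at-0, U7 stuck-at-0, U8 stuck-at-0.
Test 3 (in0=0, in1=1, in2=1, in3=1, in4=0): fault-free U1=1, U2=0, U3=1, U4=1, U5=1, U6=0, U7=0, U8=0 → 0; observed 0. Eliminates U7 inverted output, U8 inverted output.
Only U5 inverted output is consistent with every test.

U5 inverted output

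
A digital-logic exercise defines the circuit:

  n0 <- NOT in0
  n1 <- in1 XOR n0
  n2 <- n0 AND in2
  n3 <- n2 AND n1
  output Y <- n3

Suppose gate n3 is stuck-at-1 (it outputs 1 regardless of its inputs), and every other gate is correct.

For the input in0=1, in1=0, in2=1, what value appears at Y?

1

Propagate with n3 forced: n0=0, n1=0, n2=0, n3=1 [stuck-at-1].
So Y = 1. (Without the fault it would be 0.)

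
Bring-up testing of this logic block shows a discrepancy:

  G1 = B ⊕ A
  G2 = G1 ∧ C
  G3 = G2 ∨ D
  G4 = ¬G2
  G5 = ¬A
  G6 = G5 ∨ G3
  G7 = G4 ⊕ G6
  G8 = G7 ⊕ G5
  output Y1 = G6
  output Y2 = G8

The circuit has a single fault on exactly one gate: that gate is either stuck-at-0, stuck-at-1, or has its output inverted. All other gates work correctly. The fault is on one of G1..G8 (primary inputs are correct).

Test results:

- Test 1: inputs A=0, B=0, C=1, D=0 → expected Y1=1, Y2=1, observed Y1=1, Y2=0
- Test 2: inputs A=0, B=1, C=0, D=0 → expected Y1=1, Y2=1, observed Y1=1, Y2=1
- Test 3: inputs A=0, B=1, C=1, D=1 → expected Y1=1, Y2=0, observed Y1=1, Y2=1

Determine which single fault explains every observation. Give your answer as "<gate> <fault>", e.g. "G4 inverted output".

Fault-free values for test 1 (A=0, B=0, C=1, D=0): G1=0, G2=0, G3=0, G4=1, G5=1, G6=1, G7=0, G8=1, giving Y1=1, Y2=1. Observed Y1=1, Y2=0.
Test 1: faults giving observed Y1=1, Y2=0 are {G1 stuck-at-1, G1 inverted output, G2 stuck-at-1, G2 inverted output, G4 stuck-at-0, G4 inverted output, G7 stuck-at-1, G7 inverted output, G8 stuck-at-0, G8 inverted output}.
Test 2 (A=0, B=1, C=0, D=0): fault-free G1=1, G2=0, G3=0, G4=1, G5=1, G6=1, G7=0, G8=1 → Y1=1, Y2=1; observed Y1=1, Y2=1. Eliminates G2 stuck-at-1, G2 inverted output, G4 stuck-at-0, G4 inverted output, G7 stuck-at-1, G7 inverted output, G8 stuck-at-0, G8 inverted output.
Test 3 (A=0, B=1, C=1, D=1): fault-free G1=1, G2=1, G3=1, G4=0, G5=1, G6=1, G7=1, G8=0 → Y1=1, Y2=0; observed Y1=1, Y2=1. Eliminates G1 stuck-at-1.
Only G1 inverted output is consistent with every test.

G1 inverted output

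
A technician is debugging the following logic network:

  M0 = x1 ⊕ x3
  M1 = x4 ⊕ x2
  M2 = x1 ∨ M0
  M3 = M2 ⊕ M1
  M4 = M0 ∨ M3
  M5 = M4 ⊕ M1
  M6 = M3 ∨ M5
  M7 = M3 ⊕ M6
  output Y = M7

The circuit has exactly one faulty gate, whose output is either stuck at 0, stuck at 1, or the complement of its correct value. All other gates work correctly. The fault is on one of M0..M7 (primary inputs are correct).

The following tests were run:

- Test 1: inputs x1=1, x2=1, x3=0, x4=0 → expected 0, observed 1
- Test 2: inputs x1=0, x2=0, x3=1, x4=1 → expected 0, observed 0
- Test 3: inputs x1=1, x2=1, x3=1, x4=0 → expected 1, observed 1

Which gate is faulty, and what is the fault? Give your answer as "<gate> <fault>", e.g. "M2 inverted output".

Fault-free values for test 1 (x1=1, x2=1, x3=0, x4=0): M0=1, M1=1, M2=1, M3=0, M4=1, M5=0, M6=0, M7=0, giving Y=0. Observed 1.
Test 1: faults giving observed 1 are {M0 stuck-at-0, M0 inverted output, M4 stuck-at-0, M4 inverted output, M5 stuck-at-1, M5 inverted output, M6 stuck-at-1, M6 inverted output, M7 stuck-at-1, M7 inverted output}.
Test 2 (x1=0, x2=0, x3=1, x4=1): fault-free M0=1, M1=1, M2=1, M3=0, M4=1, M5=0, M6=0, M7=0 → 0; observed 0. Eliminates M4 stuck-at-0, M4 inverted output, M5 stuck-at-1, M5 inverted output, M6 stuck-at-1, M6 inverted output, M7 stuck-at-1, M7 inverted output.
Test 3 (x1=1, x2=1, x3=1, x4=0): fault-free M0=0, M1=1, M2=1, M3=0, M4=0, M5=1, M6=1, M7=1 → 1; observed 1. Eliminates M0 inverted output.
Only M0 stuck-at-0 is consistent with every test.

M0 stuck-at-0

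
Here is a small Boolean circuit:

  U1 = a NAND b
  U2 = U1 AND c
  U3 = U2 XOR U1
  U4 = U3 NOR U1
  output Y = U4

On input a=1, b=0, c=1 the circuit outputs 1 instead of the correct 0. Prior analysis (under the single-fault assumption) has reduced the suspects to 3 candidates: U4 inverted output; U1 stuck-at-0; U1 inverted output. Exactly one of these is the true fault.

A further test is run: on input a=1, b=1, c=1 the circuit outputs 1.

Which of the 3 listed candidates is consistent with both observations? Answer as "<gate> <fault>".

U1 stuck-at-0

Evaluate each candidate on input a=1, b=1, c=1:
  U4 inverted output: U1=0, U2=0, U3=0, U4=0 [inverted output] → 0 — eliminated
  U1 stuck-at-0: U1=0 [stuck-at-0], U2=0, U3=0, U4=1 → 1 — matches
  U1 inverted output: U1=1 [inverted output], U2=1, U3=0, U4=0 → 0 — eliminated
Only U1 stuck-at-0 reproduces the observed 1.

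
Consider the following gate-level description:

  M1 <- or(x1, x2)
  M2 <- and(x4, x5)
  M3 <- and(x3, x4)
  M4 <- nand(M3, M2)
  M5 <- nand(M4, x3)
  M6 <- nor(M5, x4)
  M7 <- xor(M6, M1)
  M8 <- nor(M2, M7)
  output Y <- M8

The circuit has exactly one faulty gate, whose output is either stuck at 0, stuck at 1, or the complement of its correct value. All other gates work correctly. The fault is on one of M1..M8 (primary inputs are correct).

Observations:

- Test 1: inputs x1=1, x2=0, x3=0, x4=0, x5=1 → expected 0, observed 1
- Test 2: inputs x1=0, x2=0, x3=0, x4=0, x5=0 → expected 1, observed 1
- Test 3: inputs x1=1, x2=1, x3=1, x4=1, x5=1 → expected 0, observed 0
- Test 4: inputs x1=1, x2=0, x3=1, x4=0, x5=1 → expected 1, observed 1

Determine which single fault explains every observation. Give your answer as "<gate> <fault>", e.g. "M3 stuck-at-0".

Fault-free values for test 1 (x1=1, x2=0, x3=0, x4=0, x5=1): M1=1, M2=0, M3=0, M4=1, M5=1, M6=0, M7=1, M8=0, giving Y=0. Observed 1.
Test 1: faults giving observed 1 are {M1 stuck-at-0, M1 inverted output, M5 stuck-at-0, M5 inverted output, M6 stuck-at-1, M6 inverted output, M7 stuck-at-0, M7 inverted output, M8 stuck-at-1, M8 inverted output}.
Test 2 (x1=0, x2=0, x3=0, x4=0, x5=0): fault-free M1=0, M2=0, M3=0, M4=1, M5=1, M6=0, M7=0, M8=1 → 1; observed 1. Eliminates M1 inverted output, M5 stuck-at-0, M5 inverted output, M6 stuck-at-1, M6 inverted output, M7 inverted output, M8 inverted output.
Test 3 (x1=1, x2=1, x3=1, x4=1, x5=1): fault-free M1=1, M2=1, M3=1, M4=0, M5=1, M6=0, M7=1, M8=0 → 0; observed 0. Eliminates M8 stuck-at-1.
Test 4 (x1=1, x2=0, x3=1, x4=0, x5=1): fault-free M1=1, M2=0, M3=0, M4=1, M5=0, M6=1, M7=0, M8=1 → 1; observed 1. Eliminates M1 stuck-at-0.
Only M7 stuck-at-0 is consistent with every test.

M7 stuck-at-0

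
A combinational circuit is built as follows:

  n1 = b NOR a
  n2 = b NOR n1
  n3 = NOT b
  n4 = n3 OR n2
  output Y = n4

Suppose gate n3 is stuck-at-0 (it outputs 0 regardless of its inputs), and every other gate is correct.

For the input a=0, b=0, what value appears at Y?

Propagate with n3 forced: n1=1, n2=0, n3=0 [stuck-at-0], n4=0.
So Y = 0. (Without the fault it would be 1.)

0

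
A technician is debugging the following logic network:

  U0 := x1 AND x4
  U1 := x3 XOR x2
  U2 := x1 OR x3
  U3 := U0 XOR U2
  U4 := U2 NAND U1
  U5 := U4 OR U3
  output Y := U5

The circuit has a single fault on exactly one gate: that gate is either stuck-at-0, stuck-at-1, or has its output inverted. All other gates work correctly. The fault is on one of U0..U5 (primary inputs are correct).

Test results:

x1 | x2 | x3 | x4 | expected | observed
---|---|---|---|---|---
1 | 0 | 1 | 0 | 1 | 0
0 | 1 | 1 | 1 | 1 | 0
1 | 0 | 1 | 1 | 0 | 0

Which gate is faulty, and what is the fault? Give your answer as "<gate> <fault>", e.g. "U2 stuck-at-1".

Fault-free values for test 1 (x1=1, x2=0, x3=1, x4=0): U0=0, U1=1, U2=1, U3=1, U4=0, U5=1, giving Y=1. Observed 0.
Test 1: faults giving observed 0 are {U0 stuck-at-1, U0 inverted output, U3 stuck-at-0, U3 inverted output, U5 stuck-at-0, U5 inverted output}.
Test 2 (x1=0, x2=1, x3=1, x4=1): fault-free U0=0, U1=0, U2=1, U3=1, U4=1, U5=1 → 1; observed 0. Eliminates U0 stuck-at-1, U0 inverted output, U3 stuck-at-0, U3 inverted output.
Test 3 (x1=1, x2=0, x3=1, x4=1): fault-free U0=1, U1=1, U2=1, U3=0, U4=0, U5=0 → 0; observed 0. Eliminates U5 inverted output.
Only U5 stuck-at-0 is consistent with every test.

U5 stuck-at-0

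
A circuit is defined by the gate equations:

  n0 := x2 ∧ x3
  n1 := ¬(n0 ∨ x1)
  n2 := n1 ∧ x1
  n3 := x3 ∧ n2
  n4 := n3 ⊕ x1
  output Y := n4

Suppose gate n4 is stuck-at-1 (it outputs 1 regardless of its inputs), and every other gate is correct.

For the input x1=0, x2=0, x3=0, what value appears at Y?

1

Propagate with n4 forced: n0=0, n1=1, n2=0, n3=0, n4=1 [stuck-at-1].
So Y = 1. (Without the fault it would be 0.)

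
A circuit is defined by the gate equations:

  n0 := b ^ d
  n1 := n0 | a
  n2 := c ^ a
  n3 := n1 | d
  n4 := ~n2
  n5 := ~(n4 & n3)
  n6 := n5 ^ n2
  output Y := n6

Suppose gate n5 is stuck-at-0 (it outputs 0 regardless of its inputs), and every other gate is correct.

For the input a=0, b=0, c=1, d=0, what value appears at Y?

1

Propagate with n5 forced: n0=0, n1=0, n2=1, n3=0, n4=0, n5=0 [stuck-at-0], n6=1.
So Y = 1. (Without the fault it would be 0.)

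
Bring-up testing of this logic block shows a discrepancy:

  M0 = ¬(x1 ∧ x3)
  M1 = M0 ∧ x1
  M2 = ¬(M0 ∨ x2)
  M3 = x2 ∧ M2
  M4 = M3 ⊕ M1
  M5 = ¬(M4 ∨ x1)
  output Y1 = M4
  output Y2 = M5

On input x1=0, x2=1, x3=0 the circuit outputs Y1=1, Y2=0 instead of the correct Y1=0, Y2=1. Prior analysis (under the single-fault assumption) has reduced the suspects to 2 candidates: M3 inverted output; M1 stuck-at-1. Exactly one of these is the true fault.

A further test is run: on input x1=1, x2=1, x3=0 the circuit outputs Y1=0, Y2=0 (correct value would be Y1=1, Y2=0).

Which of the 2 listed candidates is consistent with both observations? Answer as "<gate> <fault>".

Evaluate each candidate on input x1=1, x2=1, x3=0:
  M3 inverted output: M0=1, M1=1, M2=0, M3=1 [inverted output], M4=0, M5=0 → Y1=0, Y2=0 — matches
  M1 stuck-at-1: M0=1, M1=1 [stuck-at-1], M2=0, M3=0, M4=1, M5=0 → Y1=1, Y2=0 — eliminated
Only M3 inverted output reproduces the observed Y1=0, Y2=0.

M3 inverted output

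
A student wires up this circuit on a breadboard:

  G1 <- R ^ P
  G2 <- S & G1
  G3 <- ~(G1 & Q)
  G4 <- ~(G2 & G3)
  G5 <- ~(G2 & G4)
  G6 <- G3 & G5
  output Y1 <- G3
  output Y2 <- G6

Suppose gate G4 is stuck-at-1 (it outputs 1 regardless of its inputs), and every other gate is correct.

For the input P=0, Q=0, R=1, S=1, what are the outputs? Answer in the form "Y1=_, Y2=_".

Y1=1, Y2=0

Propagate with G4 forced: G1=1, G2=1, G3=1, G4=1 [stuck-at-1], G5=0, G6=0.
So the outputs are Y1=1, Y2=0. (Without the fault they would be Y1=1, Y2=1.)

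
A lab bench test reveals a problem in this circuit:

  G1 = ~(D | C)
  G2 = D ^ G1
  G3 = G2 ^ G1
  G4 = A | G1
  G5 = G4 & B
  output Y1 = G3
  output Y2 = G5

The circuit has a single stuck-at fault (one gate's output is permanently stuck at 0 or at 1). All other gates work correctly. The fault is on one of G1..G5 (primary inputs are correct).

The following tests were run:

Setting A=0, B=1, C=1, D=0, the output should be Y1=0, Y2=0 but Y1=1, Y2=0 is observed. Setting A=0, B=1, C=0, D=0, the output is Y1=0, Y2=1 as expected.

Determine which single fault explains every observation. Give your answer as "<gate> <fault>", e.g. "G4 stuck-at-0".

Fault-free values for test 1 (A=0, B=1, C=1, D=0): G1=0, G2=0, G3=0, G4=0, G5=0, giving Y1=0, Y2=0. Observed Y1=1, Y2=0.
Test 1: faults giving observed Y1=1, Y2=0 are {G2 stuck-at-1, G3 stuck-at-1}.
Test 2 (A=0, B=1, C=0, D=0): fault-free G1=1, G2=1, G3=0, G4=1, G5=1 → Y1=0, Y2=1; observed Y1=0, Y2=1. Eliminates G3 stuck-at-1.
Only G2 stuck-at-1 is consistent with every test.

G2 stuck-at-1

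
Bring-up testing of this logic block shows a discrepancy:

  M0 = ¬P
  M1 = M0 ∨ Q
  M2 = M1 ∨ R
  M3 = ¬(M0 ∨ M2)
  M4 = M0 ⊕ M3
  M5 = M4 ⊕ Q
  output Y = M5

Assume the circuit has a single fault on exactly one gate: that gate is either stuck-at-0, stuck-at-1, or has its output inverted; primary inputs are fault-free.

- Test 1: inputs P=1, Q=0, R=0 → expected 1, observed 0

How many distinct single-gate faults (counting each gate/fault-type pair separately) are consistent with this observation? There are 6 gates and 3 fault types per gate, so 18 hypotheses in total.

Fault-free: M0=0, M1=0, M2=0, M3=1, M4=1, M5=1 → 1. Observed 0.
  M0: none of the 3 fault types match ✗
  M1: stuck-at-1, inverted output ✓; others ✗
  M2: stuck-at-1, inverted output ✓; others ✗
  M3: stuck-at-0, inverted output ✓; others ✗
  M4: stuck-at-0, inverted output ✓; others ✗
  M5: stuck-at-0, inverted output ✓; others ✗
Consistent faults: {M1 stuck-at-1, M1 inverted output, M2 stuck-at-1, M2 inverted output, M3 stuck-at-0, M3 inverted output, M4 stuck-at-0, M4 inverted output, M5 stuck-at-0, M5 inverted output} — 10 in all.

10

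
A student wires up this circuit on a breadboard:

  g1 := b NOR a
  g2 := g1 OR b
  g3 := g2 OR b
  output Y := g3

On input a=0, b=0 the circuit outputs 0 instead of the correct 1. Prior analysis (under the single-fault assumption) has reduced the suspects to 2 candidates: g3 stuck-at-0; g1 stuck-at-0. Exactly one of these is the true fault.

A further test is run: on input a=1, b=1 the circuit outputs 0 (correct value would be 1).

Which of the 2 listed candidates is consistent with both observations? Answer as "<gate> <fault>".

g3 stuck-at-0

Evaluate each candidate on input a=1, b=1:
  g3 stuck-at-0: g1=0, g2=1, g3=0 [stuck-at-0] → 0 — matches
  g1 stuck-at-0: g1=0 [stuck-at-0], g2=1, g3=1 → 1 — eliminated
Only g3 stuck-at-0 reproduces the observed 0.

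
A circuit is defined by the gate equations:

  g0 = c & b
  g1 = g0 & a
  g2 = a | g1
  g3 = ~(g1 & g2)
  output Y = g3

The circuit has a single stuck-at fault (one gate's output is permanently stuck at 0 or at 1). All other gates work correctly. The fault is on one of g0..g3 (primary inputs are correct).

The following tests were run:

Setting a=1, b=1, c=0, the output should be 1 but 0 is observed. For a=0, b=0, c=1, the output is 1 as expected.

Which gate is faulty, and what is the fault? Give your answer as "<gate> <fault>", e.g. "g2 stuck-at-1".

g0 stuck-at-1

Fault-free values for test 1 (a=1, b=1, c=0): g0=0, g1=0, g2=1, g3=1, giving Y=1. Observed 0.
Test 1: faults giving observed 0 are {g0 stuck-at-1, g1 stuck-at-1, g3 stuck-at-0}.
Test 2 (a=0, b=0, c=1): fault-free g0=0, g1=0, g2=0, g3=1 → 1; observed 1. Eliminates g1 stuck-at-1, g3 stuck-at-0.
Only g0 stuck-at-1 is consistent with every test.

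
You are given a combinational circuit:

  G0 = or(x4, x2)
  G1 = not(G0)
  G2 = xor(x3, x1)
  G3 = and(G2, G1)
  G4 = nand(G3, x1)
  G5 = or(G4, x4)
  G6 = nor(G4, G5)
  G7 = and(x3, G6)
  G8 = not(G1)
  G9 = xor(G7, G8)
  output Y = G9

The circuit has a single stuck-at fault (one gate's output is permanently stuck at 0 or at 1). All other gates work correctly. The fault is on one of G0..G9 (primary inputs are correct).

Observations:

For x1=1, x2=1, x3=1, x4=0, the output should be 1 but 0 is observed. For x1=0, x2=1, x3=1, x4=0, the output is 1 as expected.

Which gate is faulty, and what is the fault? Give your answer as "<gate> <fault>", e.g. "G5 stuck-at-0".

Fault-free values for test 1 (x1=1, x2=1, x3=1, x4=0): G0=1, G1=0, G2=0, G3=0, G4=1, G5=1, G6=0, G7=0, G8=1, G9=1, giving Y=1. Observed 0.
Test 1: faults giving observed 0 are {G0 stuck-at-0, G1 stuck-at-1, G3 stuck-at-1, G4 stuck-at-0, G6 stuck-at-1, G7 stuck-at-1, G8 stuck-at-0, G9 stuck-at-0}.
Test 2 (x1=0, x2=1, x3=1, x4=0): fault-free G0=1, G1=0, G2=1, G3=0, G4=1, G5=1, G6=0, G7=0, G8=1, G9=1 → 1; observed 1. Eliminates G0 stuck-at-0, G1 stuck-at-1, G4 stuck-at-0, G6 stuck-at-1, G7 stuck-at-1, G8 stuck-at-0, G9 stuck-at-0.
Only G3 stuck-at-1 is consistent with every test.

G3 stuck-at-1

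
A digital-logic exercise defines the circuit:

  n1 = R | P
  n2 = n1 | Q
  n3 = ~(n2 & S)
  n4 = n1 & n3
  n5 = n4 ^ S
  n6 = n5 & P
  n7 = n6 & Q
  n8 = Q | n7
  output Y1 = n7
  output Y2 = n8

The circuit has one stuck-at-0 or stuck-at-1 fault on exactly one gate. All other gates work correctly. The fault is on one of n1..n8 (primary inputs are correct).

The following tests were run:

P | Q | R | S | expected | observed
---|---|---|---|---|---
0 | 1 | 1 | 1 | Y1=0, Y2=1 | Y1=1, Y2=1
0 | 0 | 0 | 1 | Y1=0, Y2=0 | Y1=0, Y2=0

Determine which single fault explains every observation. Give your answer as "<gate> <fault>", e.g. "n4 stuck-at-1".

n6 stuck-at-1

Fault-free values for test 1 (P=0, Q=1, R=1, S=1): n1=1, n2=1, n3=0, n4=0, n5=1, n6=0, n7=0, n8=1, giving Y1=0, Y2=1. Observed Y1=1, Y2=1.
Test 1: faults giving observed Y1=1, Y2=1 are {n6 stuck-at-1, n7 stuck-at-1}.
Test 2 (P=0, Q=0, R=0, S=1): fault-free n1=0, n2=0, n3=1, n4=0, n5=1, n6=0, n7=0, n8=0 → Y1=0, Y2=0; observed Y1=0, Y2=0. Eliminates n7 stuck-at-1.
Only n6 stuck-at-1 is consistent with every test.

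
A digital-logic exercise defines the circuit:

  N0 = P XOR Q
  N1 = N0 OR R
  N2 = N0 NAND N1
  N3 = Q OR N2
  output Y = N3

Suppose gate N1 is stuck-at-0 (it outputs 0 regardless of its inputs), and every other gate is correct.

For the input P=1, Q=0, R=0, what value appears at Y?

1

Propagate with N1 forced: N0=1, N1=0 [stuck-at-0], N2=1, N3=1.
So Y = 1. (Without the fault it would be 0.)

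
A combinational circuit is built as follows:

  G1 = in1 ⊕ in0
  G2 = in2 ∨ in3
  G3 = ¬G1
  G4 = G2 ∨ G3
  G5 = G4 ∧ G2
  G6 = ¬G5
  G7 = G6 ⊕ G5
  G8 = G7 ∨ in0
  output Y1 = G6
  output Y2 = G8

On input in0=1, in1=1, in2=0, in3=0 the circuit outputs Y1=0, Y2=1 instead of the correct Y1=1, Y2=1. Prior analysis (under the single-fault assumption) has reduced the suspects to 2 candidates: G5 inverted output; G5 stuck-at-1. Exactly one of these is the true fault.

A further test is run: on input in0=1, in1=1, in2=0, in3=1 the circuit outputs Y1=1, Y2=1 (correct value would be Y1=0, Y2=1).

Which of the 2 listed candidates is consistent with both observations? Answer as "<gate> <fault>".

Evaluate each candidate on input in0=1, in1=1, in2=0, in3=1:
  G5 inverted output: G1=0, G2=1, G3=1, G4=1, G5=0 [inverted output], G6=1, G7=1, G8=1 → Y1=1, Y2=1 — matches
  G5 stuck-at-1: G1=0, G2=1, G3=1, G4=1, G5=1 [stuck-at-1], G6=0, G7=1, G8=1 → Y1=0, Y2=1 — eliminated
Only G5 inverted output reproduces the observed Y1=1, Y2=1.

G5 inverted output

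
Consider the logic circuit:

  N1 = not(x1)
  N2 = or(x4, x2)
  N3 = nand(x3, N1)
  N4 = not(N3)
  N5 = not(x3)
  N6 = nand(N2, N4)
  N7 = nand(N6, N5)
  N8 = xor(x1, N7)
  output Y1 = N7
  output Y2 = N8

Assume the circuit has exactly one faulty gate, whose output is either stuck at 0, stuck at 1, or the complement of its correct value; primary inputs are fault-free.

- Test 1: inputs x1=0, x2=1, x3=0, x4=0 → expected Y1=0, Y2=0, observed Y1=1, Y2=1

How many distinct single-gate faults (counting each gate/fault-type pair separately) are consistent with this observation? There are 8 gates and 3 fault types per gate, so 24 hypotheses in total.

Fault-free: N1=1, N2=1, N3=1, N4=0, N5=1, N6=1, N7=0, N8=0 → Y1=0, Y2=0. Observed Y1=1, Y2=1.
  N1: none of the 3 fault types match ✗
  N2: none of the 3 fault types match ✗
  N3: stuck-at-0, inverted output ✓; others ✗
  N4: stuck-at-1, inverted output ✓; others ✗
  N5: stuck-at-0, inverted output ✓; others ✗
  N6: stuck-at-0, inverted output ✓; others ✗
  N7: stuck-at-1, inverted output ✓; others ✗
  N8: none of the 3 fault types match ✗
Consistent faults: {N3 stuck-at-0, N3 inverted output, N4 stuck-at-1, N4 inverted output, N5 stuck-at-0, N5 inverted output, N6 stuck-at-0, N6 inverted output, N7 stuck-at-1, N7 inverted output} — 10 in all.

10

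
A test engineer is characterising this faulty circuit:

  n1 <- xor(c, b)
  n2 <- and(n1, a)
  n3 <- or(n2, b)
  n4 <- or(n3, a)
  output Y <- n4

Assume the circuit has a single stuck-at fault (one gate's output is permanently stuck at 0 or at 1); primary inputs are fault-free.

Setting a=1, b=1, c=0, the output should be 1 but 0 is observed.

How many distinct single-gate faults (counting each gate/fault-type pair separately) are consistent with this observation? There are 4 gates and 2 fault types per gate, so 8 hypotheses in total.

Fault-free: n1=1, n2=1, n3=1, n4=1 → 1. Observed 0.
  n1 stuck-at-0: output 1 ✗
  n1 stuck-at-1: output 1 ✗
  n2 stuck-at-0: output 1 ✗
  n2 stuck-at-1: output 1 ✗
  n3 stuck-at-0: output 1 ✗
  n3 stuck-at-1: output 1 ✗
  n4 stuck-at-0: output 0 ✓
  n4 stuck-at-1: output 1 ✗
Consistent faults: {n4 stuck-at-0} — 1 in all.

1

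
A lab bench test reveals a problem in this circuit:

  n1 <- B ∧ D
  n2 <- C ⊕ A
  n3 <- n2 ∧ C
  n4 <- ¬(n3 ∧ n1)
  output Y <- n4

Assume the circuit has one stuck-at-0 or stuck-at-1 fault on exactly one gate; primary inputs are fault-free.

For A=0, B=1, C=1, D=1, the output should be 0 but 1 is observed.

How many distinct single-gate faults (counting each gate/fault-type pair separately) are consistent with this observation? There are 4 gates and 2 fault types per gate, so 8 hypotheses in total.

Fault-free: n1=1, n2=1, n3=1, n4=0 → 0. Observed 1.
  n1 stuck-at-0: output 1 ✓
  n1 stuck-at-1: output 0 ✗
  n2 stuck-at-0: output 1 ✓
  n2 stuck-at-1: output 0 ✗
  n3 stuck-at-0: output 1 ✓
  n3 stuck-at-1: output 0 ✗
  n4 stuck-at-0: output 0 ✗
  n4 stuck-at-1: output 1 ✓
Consistent faults: {n1 stuck-at-0, n2 stuck-at-0, n3 stuck-at-0, n4 stuck-at-1} — 4 in all.

4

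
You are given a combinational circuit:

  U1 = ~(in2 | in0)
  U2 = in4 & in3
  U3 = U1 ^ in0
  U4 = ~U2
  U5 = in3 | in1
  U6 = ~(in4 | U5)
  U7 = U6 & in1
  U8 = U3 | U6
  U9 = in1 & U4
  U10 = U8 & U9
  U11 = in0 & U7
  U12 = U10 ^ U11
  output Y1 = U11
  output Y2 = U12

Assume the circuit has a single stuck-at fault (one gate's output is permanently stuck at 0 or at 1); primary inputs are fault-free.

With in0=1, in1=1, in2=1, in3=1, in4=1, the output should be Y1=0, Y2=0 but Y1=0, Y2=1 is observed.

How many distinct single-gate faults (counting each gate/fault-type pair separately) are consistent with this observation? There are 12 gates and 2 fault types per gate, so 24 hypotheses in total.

5

Fault-free: U1=0, U2=1, U3=1, U4=0, U5=1, U6=0, U7=0, U8=1, U9=0, U10=0, U11=0, U12=0 → Y1=0, Y2=0. Observed Y1=0, Y2=1.
  U1: none of the 2 fault types match ✗
  U2: stuck-at-0 ✓; others ✗
  U3: none of the 2 fault types match ✗
  U4: stuck-at-1 ✓; others ✗
  U5: none of the 2 fault types match ✗
  U6: none of the 2 fault types match ✗
  U7: none of the 2 fault types match ✗
  U8: none of the 2 fault types match ✗
  U9: stuck-at-1 ✓; others ✗
  U10: stuck-at-1 ✓; others ✗
  U11: none of the 2 fault types match ✗
  U12: stuck-at-1 ✓; others ✗
Consistent faults: {U2 stuck-at-0, U4 stuck-at-1, U9 stuck-at-1, U10 stuck-at-1, U12 stuck-at-1} — 5 in all.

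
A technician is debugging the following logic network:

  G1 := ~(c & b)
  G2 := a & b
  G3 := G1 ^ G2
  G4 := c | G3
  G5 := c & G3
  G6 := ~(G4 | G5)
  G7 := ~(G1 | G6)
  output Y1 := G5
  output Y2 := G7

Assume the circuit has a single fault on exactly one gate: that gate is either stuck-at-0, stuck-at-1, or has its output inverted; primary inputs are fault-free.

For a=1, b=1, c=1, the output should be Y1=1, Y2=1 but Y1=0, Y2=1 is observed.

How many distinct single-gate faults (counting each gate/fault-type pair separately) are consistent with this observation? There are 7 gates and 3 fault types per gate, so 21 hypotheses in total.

6

Fault-free: G1=0, G2=1, G3=1, G4=1, G5=1, G6=0, G7=1 → Y1=1, Y2=1. Observed Y1=0, Y2=1.
  G1: none of the 3 fault types match ✗
  G2: stuck-at-0, inverted output ✓; others ✗
  G3: stuck-at-0, inverted output ✓; others ✗
  G4: none of the 3 fault types match ✗
  G5: stuck-at-0, inverted output ✓; others ✗
  G6: none of the 3 fault types match ✗
  G7: none of the 3 fault types match ✗
Consistent faults: {G2 stuck-at-0, G2 inverted output, G3 stuck-at-0, G3 inverted output, G5 stuck-at-0, G5 inverted output} — 6 in all.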